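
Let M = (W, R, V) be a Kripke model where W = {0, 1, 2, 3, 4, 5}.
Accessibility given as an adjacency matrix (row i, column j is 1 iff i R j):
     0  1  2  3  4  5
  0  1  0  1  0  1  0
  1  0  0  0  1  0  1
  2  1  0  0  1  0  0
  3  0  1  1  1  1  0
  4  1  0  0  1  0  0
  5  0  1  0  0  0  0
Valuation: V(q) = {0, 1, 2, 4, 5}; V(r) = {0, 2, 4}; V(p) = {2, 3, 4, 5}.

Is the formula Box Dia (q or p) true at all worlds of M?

Let φ = Box Dia (q or p). Evaluate φ at each world:
  0 (successors {0, 2, 4}): φ is true.
  1 (successors {3, 5}): φ is true.
  2 (successors {0, 3}): φ is true.
  3 (successors {1, 2, 3, 4}): φ is true.
  4 (successors {0, 3}): φ is true.
  5 (successors {1}): φ is true.
For instance, at 5:
  At 5: Box Dia (q or p) requires Dia (q or p) at every successor {1}.
      At 1: Dia (q or p) requires q or p at some successor in {3, 5}.
        q or p holds at 3, so Dia (q or p) is true at 1.
  So Box Dia (q or p) is true at 5.

Yes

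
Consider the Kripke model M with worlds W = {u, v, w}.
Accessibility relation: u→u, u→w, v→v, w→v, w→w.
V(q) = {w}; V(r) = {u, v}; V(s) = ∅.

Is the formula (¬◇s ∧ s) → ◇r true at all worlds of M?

Yes

Let φ = (¬◇s ∧ s) → ◇r. Evaluate φ at each world:
  u (successors {u, w}): φ is true.
  v (successors {v}): φ is true.
  w (successors {v, w}): φ is true.
For instance, at u:
  At u: ¬◇s ∧ s is false, ◇r is true, so (¬◇s ∧ s) → ◇r is true.
    At u: ¬◇s is true, s is false, so ¬◇s ∧ s is false.
      At u: ◇s is false, so ¬◇s is true.
    At u: ◇r requires r at some successor in {u, w}.
      r holds at u, so ◇r is true at u.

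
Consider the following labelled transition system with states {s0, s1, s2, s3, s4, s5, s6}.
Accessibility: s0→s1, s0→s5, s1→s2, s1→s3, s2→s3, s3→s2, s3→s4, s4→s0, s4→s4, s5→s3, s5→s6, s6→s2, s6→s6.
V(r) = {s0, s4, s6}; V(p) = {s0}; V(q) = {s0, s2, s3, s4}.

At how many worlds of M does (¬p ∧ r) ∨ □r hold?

Let φ = (¬p ∧ r) ∨ □r. Evaluate φ at each world:
  s0 (successors {s1, s5}): φ is false.
  s1 (successors {s2, s3}): φ is false.
  s2 (successors {s3}): φ is false.
  s3 (successors {s2, s4}): φ is false.
  s4 (successors {s0, s4}): φ is true.
  s5 (successors {s3, s6}): φ is false.
  s6 (successors {s2, s6}): φ is true.
For instance, at s3:
  At s3: ¬p ∧ r is false, □r is false, so (¬p ∧ r) ∨ □r is false.
    At s3: □r requires r at every successor {s2, s4}.
      r fails at s2, so □r is false at s3.
Satisfying worlds: {s4, s6}

2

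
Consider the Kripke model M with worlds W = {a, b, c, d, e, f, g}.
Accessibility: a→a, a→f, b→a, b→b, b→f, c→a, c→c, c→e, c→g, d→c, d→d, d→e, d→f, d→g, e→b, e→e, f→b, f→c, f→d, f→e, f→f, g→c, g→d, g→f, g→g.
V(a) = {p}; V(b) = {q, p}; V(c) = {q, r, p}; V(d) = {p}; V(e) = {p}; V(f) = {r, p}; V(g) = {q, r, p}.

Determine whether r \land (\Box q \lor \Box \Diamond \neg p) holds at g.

At g: r is true, \Box q \lor \Box \Diamond \neg p is false, so r \land (\Box q \lor \Box \Diamond \neg p) is false.
  At g: \Box q is false, \Box \Diamond \neg p is false, so \Box q \lor \Box \Diamond \neg p is false.
    At g: \Box q requires q at every successor {c, d, f, g}.
      q fails at d, so \Box q is false at g.
    At g: \Box \Diamond \neg p requires \Diamond \neg p at every successor {c, d, f, g}.
      \Diamond \neg p fails at c, so \Box \Diamond \neg p is false at g.

No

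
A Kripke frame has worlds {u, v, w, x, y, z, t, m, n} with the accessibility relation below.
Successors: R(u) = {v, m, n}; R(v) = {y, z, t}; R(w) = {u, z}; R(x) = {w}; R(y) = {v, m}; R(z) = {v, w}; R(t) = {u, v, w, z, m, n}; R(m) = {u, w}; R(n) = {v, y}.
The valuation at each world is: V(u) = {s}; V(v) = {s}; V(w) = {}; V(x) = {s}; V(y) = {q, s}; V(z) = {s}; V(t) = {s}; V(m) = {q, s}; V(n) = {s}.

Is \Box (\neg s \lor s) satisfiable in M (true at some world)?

Yes

Recall that \Box ψ holds at a world iff ψ holds at every accessible world, and \Diamond ψ holds iff ψ holds at some accessible world.
Let φ = \Box (\neg s \lor s). Evaluate φ at each world:
  u (successors {v, m, n}): φ is true.
  v (successors {y, z, t}): φ is true.
  w (successors {u, z}): φ is true.
  x (successors {w}): φ is true.
  y (successors {v, m}): φ is true.
  z (successors {v, w}): φ is true.
  t (successors {u, v, w, z, m, n}): φ is true.
  m (successors {u, w}): φ is true.
  n (successors {v, y}): φ is true.
Detail at u (witness):
  At u: \Box (\neg s \lor s) requires \neg s \lor s at every successor {v, m, n}.
    At v: \neg s \lor s is true.
    At m: \neg s \lor s is true.
    At n: \neg s \lor s is true.
  So \Box (\neg s \lor s) is true at u.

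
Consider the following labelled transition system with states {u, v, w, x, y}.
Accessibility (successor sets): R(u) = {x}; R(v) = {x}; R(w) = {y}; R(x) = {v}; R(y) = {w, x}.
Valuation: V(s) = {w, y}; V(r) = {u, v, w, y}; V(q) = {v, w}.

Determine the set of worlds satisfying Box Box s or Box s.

Let φ = Box Box s or Box s. Evaluate φ at each world:
  u (successors {x}): φ is false.
  v (successors {x}): φ is false.
  w (successors {y}): φ is true.
  x (successors {v}): φ is false.
  y (successors {w, x}): φ is false.
For instance, at x:
  At x: Box Box s is false, Box s is false, so Box Box s or Box s is false.
    At x: Box Box s requires Box s at every successor {v}.
      Box s fails at v, so Box Box s is false at x.
    At x: Box s requires s at every successor {v}.
      s fails at v, so Box s is false at x.
Satisfying worlds: {w}

w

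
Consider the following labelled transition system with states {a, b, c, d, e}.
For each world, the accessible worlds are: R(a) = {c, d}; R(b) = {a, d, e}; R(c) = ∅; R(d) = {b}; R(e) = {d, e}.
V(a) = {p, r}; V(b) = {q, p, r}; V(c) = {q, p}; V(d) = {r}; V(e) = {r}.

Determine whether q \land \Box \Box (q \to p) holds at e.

At e: q is false, \Box \Box (q \to p) is true, so q \land \Box \Box (q \to p) is false.
  At e: \Box \Box (q \to p) requires \Box (q \to p) at every successor {d, e}.
      At d: \Box (q \to p) requires q \to p at every successor {b}.
        At b: q \to p is true.
      So \Box (q \to p) is true at d.
      At e: \Box (q \to p) requires q \to p at every successor {d, e}.
        At d: q \to p is true.
        At e: q \to p is true.
      So \Box (q \to p) is true at e.
  So \Box \Box (q \to p) is true at e.

No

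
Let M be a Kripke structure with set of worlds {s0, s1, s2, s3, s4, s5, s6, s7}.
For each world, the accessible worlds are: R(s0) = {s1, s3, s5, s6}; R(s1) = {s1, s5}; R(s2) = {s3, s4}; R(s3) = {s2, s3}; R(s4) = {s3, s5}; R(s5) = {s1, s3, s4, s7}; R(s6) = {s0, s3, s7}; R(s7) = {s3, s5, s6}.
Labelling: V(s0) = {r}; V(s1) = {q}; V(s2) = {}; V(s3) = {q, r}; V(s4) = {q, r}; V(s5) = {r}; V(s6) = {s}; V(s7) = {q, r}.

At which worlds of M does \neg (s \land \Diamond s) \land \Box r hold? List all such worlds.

s2, s4, s6

Recall that \Box ψ holds at a world iff ψ holds at every accessible world, and \Diamond ψ holds iff ψ holds at some accessible world.
Let φ = \neg (s \land \Diamond s) \land \Box r. Evaluate φ at each world:
  s0 (successors {s1, s3, s5, s6}): φ is false.
  s1 (successors {s1, s5}): φ is false.
  s2 (successors {s3, s4}): φ is true.
  s3 (successors {s2, s3}): φ is false.
  s4 (successors {s3, s5}): φ is true.
  s5 (successors {s1, s3, s4, s7}): φ is false.
  s6 (successors {s0, s3, s7}): φ is true.
  s7 (successors {s3, s5, s6}): φ is false.
For instance, at s1:
  At s1: \neg (s \land \Diamond s) is true, \Box r is false, so \neg (s \land \Diamond s) \land \Box r is false.
    At s1: s \land \Diamond s is false, so \neg (s \land \Diamond s) is true.
      At s1: s is false, \Diamond s is false, so s \land \Diamond s is false.
    At s1: \Box r requires r at every successor {s1, s5}.
      r fails at s1, so \Box r is false at s1.
Satisfying worlds: {s2, s4, s6}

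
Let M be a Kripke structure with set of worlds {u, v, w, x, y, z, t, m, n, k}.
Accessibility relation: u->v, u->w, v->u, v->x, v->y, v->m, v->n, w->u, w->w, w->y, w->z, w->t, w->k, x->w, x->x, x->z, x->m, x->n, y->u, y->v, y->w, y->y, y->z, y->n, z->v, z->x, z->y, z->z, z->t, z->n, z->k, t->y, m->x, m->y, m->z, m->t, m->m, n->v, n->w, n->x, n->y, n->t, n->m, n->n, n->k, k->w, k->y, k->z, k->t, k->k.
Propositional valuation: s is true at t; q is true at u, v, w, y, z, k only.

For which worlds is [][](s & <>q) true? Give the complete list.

Let φ = [][](s & <>q). Evaluate φ at each world:
  u (successors {v, w}): φ is false.
  v (successors {u, x, y, m, n}): φ is false.
  w (successors {u, w, y, z, t, k}): φ is false.
  x (successors {w, x, z, m, n}): φ is false.
  y (successors {u, v, w, y, z, n}): φ is false.
  z (successors {v, x, y, z, t, n, k}): φ is false.
  t (successors {y}): φ is false.
  m (successors {x, y, z, t, m}): φ is false.
  n (successors {v, w, x, y, t, m, n, k}): φ is false.
  k (successors {w, y, z, t, k}): φ is false.
For instance, at v:
  At v: [][](s & <>q) requires [](s & <>q) at every successor {u, x, y, m, n}.
    [](s & <>q) fails at u, so [][](s & <>q) is false at v.
      At u: [](s & <>q) requires s & <>q at every successor {v, w}.
        s & <>q fails at v, so [](s & <>q) is false at u.
Satisfying worlds: none.

none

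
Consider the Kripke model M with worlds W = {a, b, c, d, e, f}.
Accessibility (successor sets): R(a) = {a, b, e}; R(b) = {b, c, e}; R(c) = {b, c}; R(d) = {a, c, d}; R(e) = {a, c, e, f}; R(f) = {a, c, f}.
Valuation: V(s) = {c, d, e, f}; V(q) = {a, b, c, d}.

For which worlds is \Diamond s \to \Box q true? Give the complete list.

Let φ = \Diamond s \to \Box q. Evaluate φ at each world:
  a (successors {a, b, e}): φ is false.
  b (successors {b, c, e}): φ is false.
  c (successors {b, c}): φ is true.
  d (successors {a, c, d}): φ is true.
  e (successors {a, c, e, f}): φ is false.
  f (successors {a, c, f}): φ is false.
For instance, at d:
  At d: \Diamond s is true, \Box q is true, so \Diamond s \to \Box q is true.
    At d: \Diamond s requires s at some successor in {a, c, d}.
      s holds at c, so \Diamond s is true at d.
    At d: \Box q requires q at every successor {a, c, d}.
      At a: q is true.
      At c: q is true.
      At d: q is true.
    So \Box q is true at d.
Satisfying worlds: {c, d}

c, d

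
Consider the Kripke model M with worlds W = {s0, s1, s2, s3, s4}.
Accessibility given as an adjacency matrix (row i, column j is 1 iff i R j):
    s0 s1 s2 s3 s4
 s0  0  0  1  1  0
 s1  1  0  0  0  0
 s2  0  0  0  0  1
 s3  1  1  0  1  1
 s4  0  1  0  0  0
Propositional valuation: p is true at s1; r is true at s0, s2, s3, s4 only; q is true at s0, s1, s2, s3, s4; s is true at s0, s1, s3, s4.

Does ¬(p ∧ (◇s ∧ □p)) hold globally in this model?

Yes

Let φ = ¬(p ∧ (◇s ∧ □p)). Evaluate φ at each world:
  s0 (successors {s2, s3}): φ is true.
  s1 (successors {s0}): φ is true.
  s2 (successors {s4}): φ is true.
  s3 (successors {s0, s1, s3, s4}): φ is true.
  s4 (successors {s1}): φ is true.
For instance, at s0:
  At s0: p ∧ (◇s ∧ □p) is false, so ¬(p ∧ (◇s ∧ □p)) is true.
    At s0: p is false, ◇s ∧ □p is false, so p ∧ (◇s ∧ □p) is false.
      At s0: ◇s is true, □p is false, so ◇s ∧ □p is false.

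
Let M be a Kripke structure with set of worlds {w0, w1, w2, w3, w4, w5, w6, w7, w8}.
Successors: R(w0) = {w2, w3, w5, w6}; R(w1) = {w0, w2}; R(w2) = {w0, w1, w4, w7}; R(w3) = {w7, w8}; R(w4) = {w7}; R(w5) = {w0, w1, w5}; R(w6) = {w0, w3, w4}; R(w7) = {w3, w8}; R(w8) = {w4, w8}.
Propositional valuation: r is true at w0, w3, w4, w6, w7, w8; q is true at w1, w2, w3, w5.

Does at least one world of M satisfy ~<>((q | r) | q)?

No

Let φ = ~<>((q | r) | q). Evaluate φ at each world:
  w0 (successors {w2, w3, w5, w6}): φ is false.
  w1 (successors {w0, w2}): φ is false.
  w2 (successors {w0, w1, w4, w7}): φ is false.
  w3 (successors {w7, w8}): φ is false.
  w4 (successors {w7}): φ is false.
  w5 (successors {w0, w1, w5}): φ is false.
  w6 (successors {w0, w3, w4}): φ is false.
  w7 (successors {w3, w8}): φ is false.
  w8 (successors {w4, w8}): φ is false.
For instance, at w5:
  At w5: <>((q | r) | q) is true, so ~<>((q | r) | q) is false.
    At w5: <>((q | r) | q) requires (q | r) | q at some successor in {w0, w1, w5}.
      (q | r) | q holds at w0, so <>((q | r) | q) is true at w5.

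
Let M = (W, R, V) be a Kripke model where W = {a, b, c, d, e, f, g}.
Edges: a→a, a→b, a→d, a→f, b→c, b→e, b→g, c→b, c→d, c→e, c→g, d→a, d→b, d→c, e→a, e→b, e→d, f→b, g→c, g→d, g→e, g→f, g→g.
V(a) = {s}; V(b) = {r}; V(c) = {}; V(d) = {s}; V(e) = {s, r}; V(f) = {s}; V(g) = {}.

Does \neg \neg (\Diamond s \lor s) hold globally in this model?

Recall that \Diamond ψ holds at a world iff ψ holds at some accessible world.
Let φ = \neg \neg (\Diamond s \lor s). Evaluate φ at each world:
  a (successors {a, b, d, f}): φ is true.
  b (successors {c, e, g}): φ is true.
  c (successors {b, d, e, g}): φ is true.
  d (successors {a, b, c}): φ is true.
  e (successors {a, b, d}): φ is true.
  f (successors {b}): φ is true.
  g (successors {c, d, e, f, g}): φ is true.
For instance, at c:
  At c: \neg (\Diamond s \lor s) is false, so \neg \neg (\Diamond s \lor s) is true.
    At c: \Diamond s \lor s is true, so \neg (\Diamond s \lor s) is false.
      At c: \Diamond s is true, s is false, so \Diamond s \lor s is true.

Yes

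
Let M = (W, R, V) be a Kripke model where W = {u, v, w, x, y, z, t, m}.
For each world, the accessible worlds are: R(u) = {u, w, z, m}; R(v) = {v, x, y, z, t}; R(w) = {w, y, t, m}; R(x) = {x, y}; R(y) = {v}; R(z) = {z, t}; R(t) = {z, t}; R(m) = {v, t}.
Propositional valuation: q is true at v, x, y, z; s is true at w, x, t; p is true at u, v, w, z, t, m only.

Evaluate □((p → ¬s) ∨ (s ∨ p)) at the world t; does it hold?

Yes

At t: □((p → ¬s) ∨ (s ∨ p)) requires (p → ¬s) ∨ (s ∨ p) at every successor {z, t}.
  At z: (p → ¬s) ∨ (s ∨ p) is true.
  At t: (p → ¬s) ∨ (s ∨ p) is true.
So □((p → ¬s) ∨ (s ∨ p)) is true at t.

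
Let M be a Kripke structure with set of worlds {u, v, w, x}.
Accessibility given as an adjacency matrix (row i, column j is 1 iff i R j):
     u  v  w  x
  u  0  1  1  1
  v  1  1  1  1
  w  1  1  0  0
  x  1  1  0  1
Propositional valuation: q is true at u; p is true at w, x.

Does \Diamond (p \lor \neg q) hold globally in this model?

Yes

Recall that \Diamond ψ holds at a world iff ψ holds at some accessible world.
Let φ = \Diamond (p \lor \neg q). Evaluate φ at each world:
  u (successors {v, w, x}): φ is true.
  v (successors {u, v, w, x}): φ is true.
  w (successors {u, v}): φ is true.
  x (successors {u, v, x}): φ is true.
For instance, at x:
  At x: \Diamond (p \lor \neg q) requires p \lor \neg q at some successor in {u, v, x}.
    p \lor \neg q holds at v, so \Diamond (p \lor \neg q) is true at x.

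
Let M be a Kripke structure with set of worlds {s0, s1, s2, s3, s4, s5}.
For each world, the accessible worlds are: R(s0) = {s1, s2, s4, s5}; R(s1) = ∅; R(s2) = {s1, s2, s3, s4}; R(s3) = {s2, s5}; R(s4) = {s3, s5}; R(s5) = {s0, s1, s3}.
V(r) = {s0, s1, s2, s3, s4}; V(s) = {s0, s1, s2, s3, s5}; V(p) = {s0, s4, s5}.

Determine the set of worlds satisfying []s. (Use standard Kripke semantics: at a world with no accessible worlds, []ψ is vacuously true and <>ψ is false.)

Let φ = []s. Evaluate φ at each world:
  s0 (successors {s1, s2, s4, s5}): φ is false.
  s1 (successors ∅): φ is true.
  s2 (successors {s1, s2, s3, s4}): φ is false.
  s3 (successors {s2, s5}): φ is true.
  s4 (successors {s3, s5}): φ is true.
  s5 (successors {s0, s1, s3}): φ is true.
For instance, at s0:
  At s0: []s requires s at every successor {s1, s2, s4, s5}.
    s fails at s4, so []s is false at s0.
Satisfying worlds: {s1, s3, s4, s5}

s1, s3, s4, s5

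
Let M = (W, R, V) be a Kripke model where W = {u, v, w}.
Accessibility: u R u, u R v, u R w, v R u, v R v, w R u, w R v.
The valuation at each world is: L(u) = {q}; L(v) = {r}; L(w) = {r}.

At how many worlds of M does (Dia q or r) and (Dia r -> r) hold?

2

Recall that Dia ψ holds at a world iff ψ holds at some accessible world.
Let φ = (Dia q or r) and (Dia r -> r). Evaluate φ at each world:
  u (successors {u, v, w}): φ is false.
  v (successors {u, v}): φ is true.
  w (successors {u, v}): φ is true.
For instance, at v:
  At v: Dia q or r is true, Dia r -> r is true, so (Dia q or r) and (Dia r -> r) is true.
    At v: Dia q is true, r is true, so Dia q or r is true.
      At v: Dia q requires q at some successor in {u, v}.
        q holds at u, so Dia q is true at v.
    At v: Dia r is true, r is true, so Dia r -> r is true.
      At v: Dia r requires r at some successor in {u, v}.
        r holds at v, so Dia r is true at v.
Satisfying worlds: {v, w}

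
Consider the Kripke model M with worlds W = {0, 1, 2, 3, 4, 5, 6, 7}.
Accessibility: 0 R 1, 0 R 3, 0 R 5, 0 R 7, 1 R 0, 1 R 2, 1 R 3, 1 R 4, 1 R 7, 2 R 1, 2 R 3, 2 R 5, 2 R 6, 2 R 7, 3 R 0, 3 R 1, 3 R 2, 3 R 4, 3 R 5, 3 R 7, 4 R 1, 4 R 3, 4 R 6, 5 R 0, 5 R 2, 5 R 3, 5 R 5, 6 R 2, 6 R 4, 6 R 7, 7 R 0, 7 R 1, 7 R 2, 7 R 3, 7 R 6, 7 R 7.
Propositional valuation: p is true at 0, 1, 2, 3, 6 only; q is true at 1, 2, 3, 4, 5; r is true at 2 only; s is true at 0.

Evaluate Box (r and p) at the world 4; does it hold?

At 4: Box (r and p) requires r and p at every successor {1, 3, 6}.
  r and p fails at 1, so Box (r and p) is false at 4.

No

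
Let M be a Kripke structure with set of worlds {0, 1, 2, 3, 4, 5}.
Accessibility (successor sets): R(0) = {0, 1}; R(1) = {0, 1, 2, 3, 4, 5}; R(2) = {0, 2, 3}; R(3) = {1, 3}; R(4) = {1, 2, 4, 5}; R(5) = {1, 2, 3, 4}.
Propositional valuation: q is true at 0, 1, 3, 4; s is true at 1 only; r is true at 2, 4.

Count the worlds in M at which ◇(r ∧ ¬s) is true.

4

Let φ = ◇(r ∧ ¬s). Evaluate φ at each world:
  0 (successors {0, 1}): φ is false.
  1 (successors {0, 1, 2, 3, 4, 5}): φ is true.
  2 (successors {0, 2, 3}): φ is true.
  3 (successors {1, 3}): φ is false.
  4 (successors {1, 2, 4, 5}): φ is true.
  5 (successors {1, 2, 3, 4}): φ is true.
For instance, at 5:
  At 5: ◇(r ∧ ¬s) requires r ∧ ¬s at some successor in {1, 2, 3, 4}.
    r ∧ ¬s holds at 2, so ◇(r ∧ ¬s) is true at 5.
Satisfying worlds: {1, 2, 4, 5}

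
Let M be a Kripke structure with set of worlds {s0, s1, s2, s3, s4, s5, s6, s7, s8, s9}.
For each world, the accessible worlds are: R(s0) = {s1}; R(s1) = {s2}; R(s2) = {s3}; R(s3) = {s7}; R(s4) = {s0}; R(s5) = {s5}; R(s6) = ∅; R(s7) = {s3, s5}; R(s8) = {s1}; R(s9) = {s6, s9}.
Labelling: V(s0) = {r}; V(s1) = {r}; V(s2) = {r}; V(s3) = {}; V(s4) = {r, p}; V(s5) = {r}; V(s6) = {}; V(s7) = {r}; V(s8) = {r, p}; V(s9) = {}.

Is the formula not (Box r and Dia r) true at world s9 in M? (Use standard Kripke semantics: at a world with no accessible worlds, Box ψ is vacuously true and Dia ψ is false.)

At s9: Box r and Dia r is false, so not (Box r and Dia r) is true.
  At s9: Box r is false, Dia r is false, so Box r and Dia r is false.
    At s9: Box r requires r at every successor {s6, s9}.
      r fails at s6, so Box r is false at s9.
    At s9: Dia r requires r at some successor in {s6, s9}.
      At s6: r is false.
      At s9: r is false.
    So Dia r is false at s9.

Yes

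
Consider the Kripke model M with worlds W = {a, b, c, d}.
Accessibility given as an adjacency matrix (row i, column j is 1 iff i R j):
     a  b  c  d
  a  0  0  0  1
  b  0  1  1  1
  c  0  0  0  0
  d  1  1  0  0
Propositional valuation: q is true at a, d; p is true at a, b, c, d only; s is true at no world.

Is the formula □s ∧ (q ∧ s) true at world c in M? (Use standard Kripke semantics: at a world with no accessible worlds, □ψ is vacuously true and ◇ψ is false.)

Recall that □ψ holds at a world iff ψ holds at every accessible world, and ◇ψ holds iff ψ holds at some accessible world.
At c: □s is true, q ∧ s is false, so □s ∧ (q ∧ s) is false.
  At c: no accessible worlds, so □s holds vacuously.

No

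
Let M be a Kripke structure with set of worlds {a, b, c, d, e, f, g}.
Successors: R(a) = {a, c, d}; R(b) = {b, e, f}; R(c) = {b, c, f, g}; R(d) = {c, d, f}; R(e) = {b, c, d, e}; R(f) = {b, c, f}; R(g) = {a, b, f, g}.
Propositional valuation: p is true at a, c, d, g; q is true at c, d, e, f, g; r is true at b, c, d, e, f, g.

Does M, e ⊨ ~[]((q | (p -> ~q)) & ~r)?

Yes

At e: []((q | (p -> ~q)) & ~r) is false, so ~[]((q | (p -> ~q)) & ~r) is true.
  At e: []((q | (p -> ~q)) & ~r) requires (q | (p -> ~q)) & ~r at every successor {b, c, d, e}.
    (q | (p -> ~q)) & ~r fails at b, so []((q | (p -> ~q)) & ~r) is false at e.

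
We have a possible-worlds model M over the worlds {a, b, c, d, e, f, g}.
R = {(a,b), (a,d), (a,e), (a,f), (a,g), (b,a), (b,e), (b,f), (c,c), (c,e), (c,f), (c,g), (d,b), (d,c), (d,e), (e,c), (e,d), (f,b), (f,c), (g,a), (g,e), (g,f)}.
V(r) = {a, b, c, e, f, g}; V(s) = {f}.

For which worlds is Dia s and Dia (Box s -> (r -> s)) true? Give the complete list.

a, b, c, g

Recall that Box ψ holds at a world iff ψ holds at every accessible world, and Dia ψ holds iff ψ holds at some accessible world.
Let φ = Dia s and Dia (Box s -> (r -> s)). Evaluate φ at each world:
  a (successors {b, d, e, f, g}): φ is true.
  b (successors {a, e, f}): φ is true.
  c (successors {c, e, f, g}): φ is true.
  d (successors {b, c, e}): φ is false.
  e (successors {c, d}): φ is false.
  f (successors {b, c}): φ is false.
  g (successors {a, e, f}): φ is true.
For instance, at c:
  At c: Dia s is true, Dia (Box s -> (r -> s)) is true, so Dia s and Dia (Box s -> (r -> s)) is true.
    At c: Dia s requires s at some successor in {c, e, f, g}.
      s holds at f, so Dia s is true at c.
    At c: Dia (Box s -> (r -> s)) requires Box s -> (r -> s) at some successor in {c, e, f, g}.
      Box s -> (r -> s) holds at c, so Dia (Box s -> (r -> s)) is true at c.
Satisfying worlds: {a, b, c, g}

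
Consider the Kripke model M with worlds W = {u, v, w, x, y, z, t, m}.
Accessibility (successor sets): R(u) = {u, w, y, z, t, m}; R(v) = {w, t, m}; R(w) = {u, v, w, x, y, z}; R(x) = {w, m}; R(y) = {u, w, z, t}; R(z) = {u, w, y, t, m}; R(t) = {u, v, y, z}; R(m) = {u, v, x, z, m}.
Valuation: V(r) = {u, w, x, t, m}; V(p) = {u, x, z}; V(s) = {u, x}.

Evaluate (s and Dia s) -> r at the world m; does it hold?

Recall that Dia ψ holds at a world iff ψ holds at some accessible world.
At m: s and Dia s is false, r is true, so (s and Dia s) -> r is true.
  At m: s is false, Dia s is true, so s and Dia s is false.
    At m: Dia s requires s at some successor in {u, v, x, z, m}.
      s holds at u, so Dia s is true at m.

Yes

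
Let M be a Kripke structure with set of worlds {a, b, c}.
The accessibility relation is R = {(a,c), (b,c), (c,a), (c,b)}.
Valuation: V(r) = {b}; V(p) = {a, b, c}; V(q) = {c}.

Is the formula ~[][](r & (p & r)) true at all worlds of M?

Let φ = ~[][](r & (p & r)). Evaluate φ at each world:
  a (successors {c}): φ is true.
  b (successors {c}): φ is true.
  c (successors {a, b}): φ is true.
For instance, at a:
  At a: [][](r & (p & r)) is false, so ~[][](r & (p & r)) is true.
    At a: [][](r & (p & r)) requires [](r & (p & r)) at every successor {c}.
      [](r & (p & r)) fails at c, so [][](r & (p & r)) is false at a.

Yes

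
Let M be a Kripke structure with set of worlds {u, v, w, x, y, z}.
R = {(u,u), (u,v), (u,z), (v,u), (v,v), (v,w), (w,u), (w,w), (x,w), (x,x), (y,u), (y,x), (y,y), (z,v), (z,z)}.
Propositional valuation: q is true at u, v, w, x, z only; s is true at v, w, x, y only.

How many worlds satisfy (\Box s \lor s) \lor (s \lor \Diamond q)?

Let φ = (\Box s \lor s) \lor (s \lor \Diamond q). Evaluate φ at each world:
  u (successors {u, v, z}): φ is true.
  v (successors {u, v, w}): φ is true.
  w (successors {u, w}): φ is true.
  x (successors {w, x}): φ is true.
  y (successors {u, x, y}): φ is true.
  z (successors {v, z}): φ is true.
For instance, at u:
  At u: \Box s \lor s is false, s \lor \Diamond q is true, so (\Box s \lor s) \lor (s \lor \Diamond q) is true.
    At u: \Box s is false, s is false, so \Box s \lor s is false.
      At u: \Box s requires s at every successor {u, v, z}.
        s fails at u, so \Box s is false at u.
    At u: s is false, \Diamond q is true, so s \lor \Diamond q is true.
      At u: \Diamond q requires q at some successor in {u, v, z}.
        q holds at u, so \Diamond q is true at u.
Satisfying worlds: {u, v, w, x, y, z}

6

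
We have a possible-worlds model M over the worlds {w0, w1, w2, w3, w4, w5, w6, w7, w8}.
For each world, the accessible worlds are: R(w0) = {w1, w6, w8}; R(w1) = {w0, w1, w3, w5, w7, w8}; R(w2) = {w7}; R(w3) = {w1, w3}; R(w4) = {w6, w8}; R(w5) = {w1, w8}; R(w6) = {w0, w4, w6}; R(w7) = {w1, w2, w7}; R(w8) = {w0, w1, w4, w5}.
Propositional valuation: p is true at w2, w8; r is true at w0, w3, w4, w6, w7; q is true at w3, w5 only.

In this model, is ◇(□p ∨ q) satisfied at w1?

At w1: ◇(□p ∨ q) requires □p ∨ q at some successor in {w0, w1, w3, w5, w7, w8}.
  □p ∨ q holds at w3, so ◇(□p ∨ q) is true at w1.
    At w3: □p is false, q is true, so □p ∨ q is true.
      At w3: □p requires p at every successor {w1, w3}.
        p fails at w1, so □p is false at w3.

Yes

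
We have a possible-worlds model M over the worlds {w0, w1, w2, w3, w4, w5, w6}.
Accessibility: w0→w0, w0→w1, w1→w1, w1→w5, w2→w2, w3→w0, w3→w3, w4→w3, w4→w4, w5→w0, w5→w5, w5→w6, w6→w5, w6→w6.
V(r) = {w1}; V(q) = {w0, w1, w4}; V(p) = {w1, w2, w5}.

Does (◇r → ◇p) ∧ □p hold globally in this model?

No

Recall that □ψ holds at a world iff ψ holds at every accessible world, and ◇ψ holds iff ψ holds at some accessible world.
Let φ = (◇r → ◇p) ∧ □p. Evaluate φ at each world:
  w0 (successors {w0, w1}): φ is false.
  w1 (successors {w1, w5}): φ is true.
  w2 (successors {w2}): φ is true.
  w3 (successors {w0, w3}): φ is false.
  w4 (successors {w3, w4}): φ is false.
  w5 (successors {w0, w5, w6}): φ is false.
  w6 (successors {w5, w6}): φ is false.
Detail at w0 (counterexample):
  At w0: ◇r → ◇p is true, □p is false, so (◇r → ◇p) ∧ □p is false.
    At w0: ◇r is true, ◇p is true, so ◇r → ◇p is true.
      At w0: ◇r requires r at some successor in {w0, w1}.
        r holds at w1, so ◇r is true at w0.
      At w0: ◇p requires p at some successor in {w0, w1}.
        p holds at w1, so ◇p is true at w0.
    At w0: □p requires p at every successor {w0, w1}.
      p fails at w0, so □p is false at w0.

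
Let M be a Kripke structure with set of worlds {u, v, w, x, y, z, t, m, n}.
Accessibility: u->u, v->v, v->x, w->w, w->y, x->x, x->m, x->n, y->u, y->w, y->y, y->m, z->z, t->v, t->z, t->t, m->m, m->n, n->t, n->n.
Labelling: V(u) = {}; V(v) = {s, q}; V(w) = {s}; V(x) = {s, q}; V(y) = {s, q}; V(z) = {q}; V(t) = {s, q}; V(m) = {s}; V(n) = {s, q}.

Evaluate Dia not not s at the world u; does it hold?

No

At u: Dia not not s requires not not s at some successor in {u}.
  At u: not not s is false.
So Dia not not s is false at u.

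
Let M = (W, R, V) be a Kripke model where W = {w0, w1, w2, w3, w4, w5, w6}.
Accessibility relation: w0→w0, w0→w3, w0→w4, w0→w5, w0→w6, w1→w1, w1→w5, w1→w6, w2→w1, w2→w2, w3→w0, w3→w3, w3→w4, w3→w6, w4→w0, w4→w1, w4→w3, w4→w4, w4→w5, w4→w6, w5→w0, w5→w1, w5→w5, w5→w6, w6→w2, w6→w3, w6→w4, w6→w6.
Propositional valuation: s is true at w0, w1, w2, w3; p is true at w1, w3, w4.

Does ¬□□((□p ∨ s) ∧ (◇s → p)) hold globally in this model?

Recall that □ψ holds at a world iff ψ holds at every accessible world, and ◇ψ holds iff ψ holds at some accessible world.
Let φ = ¬□□((□p ∨ s) ∧ (◇s → p)). Evaluate φ at each world:
  w0 (successors {w0, w3, w4, w5, w6}): φ is true.
  w1 (successors {w1, w5, w6}): φ is true.
  w2 (successors {w1, w2}): φ is true.
  w3 (successors {w0, w3, w4, w6}): φ is true.
  w4 (successors {w0, w1, w3, w4, w5, w6}): φ is true.
  w5 (successors {w0, w1, w5, w6}): φ is true.
  w6 (successors {w2, w3, w4, w6}): φ is true.
For instance, at w3:
  At w3: □□((□p ∨ s) ∧ (◇s → p)) is false, so ¬□□((□p ∨ s) ∧ (◇s → p)) is true.
    At w3: □□((□p ∨ s) ∧ (◇s → p)) requires □((□p ∨ s) ∧ (◇s → p)) at every successor {w0, w3, w4, w6}.
      □((□p ∨ s) ∧ (◇s → p)) fails at w0, so □□((□p ∨ s) ∧ (◇s → p)) is false at w3.

Yes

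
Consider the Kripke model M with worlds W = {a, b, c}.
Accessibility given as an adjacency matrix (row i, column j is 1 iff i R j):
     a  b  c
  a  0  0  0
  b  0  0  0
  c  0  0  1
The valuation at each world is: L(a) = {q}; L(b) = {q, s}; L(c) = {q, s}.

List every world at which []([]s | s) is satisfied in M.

a, b, c

Let φ = []([]s | s). Evaluate φ at each world:
  a (successors ∅): φ is true.
  b (successors ∅): φ is true.
  c (successors {c}): φ is true.
For instance, at c:
  At c: []([]s | s) requires []s | s at every successor {c}.
      At c: []s is true, s is true, so []s | s is true.
  So []([]s | s) is true at c.
Satisfying worlds: {a, b, c}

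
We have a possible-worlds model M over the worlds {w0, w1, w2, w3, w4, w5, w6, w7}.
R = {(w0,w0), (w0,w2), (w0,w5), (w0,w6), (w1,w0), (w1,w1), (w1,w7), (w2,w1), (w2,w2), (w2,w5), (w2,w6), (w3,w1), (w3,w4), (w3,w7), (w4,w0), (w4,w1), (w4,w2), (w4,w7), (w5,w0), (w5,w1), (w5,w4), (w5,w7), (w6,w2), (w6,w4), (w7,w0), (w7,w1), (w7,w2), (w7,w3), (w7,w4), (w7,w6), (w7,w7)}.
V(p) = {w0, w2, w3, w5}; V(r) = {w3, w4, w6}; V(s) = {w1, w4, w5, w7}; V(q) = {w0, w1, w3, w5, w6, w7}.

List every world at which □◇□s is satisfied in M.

none

Let φ = □◇□s. Evaluate φ at each world:
  w0 (successors {w0, w2, w5, w6}): φ is false.
  w1 (successors {w0, w1, w7}): φ is false.
  w2 (successors {w1, w2, w5, w6}): φ is false.
  w3 (successors {w1, w4, w7}): φ is false.
  w4 (successors {w0, w1, w2, w7}): φ is false.
  w5 (successors {w0, w1, w4, w7}): φ is false.
  w6 (successors {w2, w4}): φ is false.
  w7 (successors {w0, w1, w2, w3, w4, w6, w7}): φ is false.
For instance, at w2:
  At w2: □◇□s requires ◇□s at every successor {w1, w2, w5, w6}.
    ◇□s fails at w1, so □◇□s is false at w2.
      At w1: ◇□s requires □s at some successor in {w0, w1, w7}.
        At w0: □s is false.
        At w1: □s is false.
        At w7: □s is false.
      So ◇□s is false at w1.
Satisfying worlds: none.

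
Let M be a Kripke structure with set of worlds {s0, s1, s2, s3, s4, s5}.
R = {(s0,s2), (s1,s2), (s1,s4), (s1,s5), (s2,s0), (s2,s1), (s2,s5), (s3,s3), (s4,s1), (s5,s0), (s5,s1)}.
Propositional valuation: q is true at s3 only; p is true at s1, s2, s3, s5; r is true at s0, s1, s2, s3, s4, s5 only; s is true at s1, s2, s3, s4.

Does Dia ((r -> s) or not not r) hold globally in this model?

Yes

Let φ = Dia ((r -> s) or not not r). Evaluate φ at each world:
  s0 (successors {s2}): φ is true.
  s1 (successors {s2, s4, s5}): φ is true.
  s2 (successors {s0, s1, s5}): φ is true.
  s3 (successors {s3}): φ is true.
  s4 (successors {s1}): φ is true.
  s5 (successors {s0, s1}): φ is true.
For instance, at s5:
  At s5: Dia ((r -> s) or not not r) requires (r -> s) or not not r at some successor in {s0, s1}.
    (r -> s) or not not r holds at s0, so Dia ((r -> s) or not not r) is true at s5.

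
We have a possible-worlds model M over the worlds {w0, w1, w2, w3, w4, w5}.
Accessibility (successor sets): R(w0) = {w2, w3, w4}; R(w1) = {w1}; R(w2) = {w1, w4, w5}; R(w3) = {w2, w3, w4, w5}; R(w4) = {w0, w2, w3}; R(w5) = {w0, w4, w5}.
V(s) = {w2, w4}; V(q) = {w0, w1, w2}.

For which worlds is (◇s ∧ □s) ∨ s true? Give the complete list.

Let φ = (◇s ∧ □s) ∨ s. Evaluate φ at each world:
  w0 (successors {w2, w3, w4}): φ is false.
  w1 (successors {w1}): φ is false.
  w2 (successors {w1, w4, w5}): φ is true.
  w3 (successors {w2, w3, w4, w5}): φ is false.
  w4 (successors {w0, w2, w3}): φ is true.
  w5 (successors {w0, w4, w5}): φ is false.
For instance, at w3:
  At w3: ◇s ∧ □s is false, s is false, so (◇s ∧ □s) ∨ s is false.
    At w3: ◇s is true, □s is false, so ◇s ∧ □s is false.
      At w3: ◇s requires s at some successor in {w2, w3, w4, w5}.
        s holds at w2, so ◇s is true at w3.
      At w3: □s requires s at every successor {w2, w3, w4, w5}.
        s fails at w3, so □s is false at w3.
Satisfying worlds: {w2, w4}

w2, w4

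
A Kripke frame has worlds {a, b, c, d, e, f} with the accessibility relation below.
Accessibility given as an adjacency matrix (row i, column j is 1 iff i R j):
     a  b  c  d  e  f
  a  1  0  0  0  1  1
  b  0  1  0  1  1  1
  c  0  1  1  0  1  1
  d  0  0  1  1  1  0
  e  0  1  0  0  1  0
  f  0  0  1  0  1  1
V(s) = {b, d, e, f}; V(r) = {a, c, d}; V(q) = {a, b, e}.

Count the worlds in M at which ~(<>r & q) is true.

Let φ = ~(<>r & q). Evaluate φ at each world:
  a (successors {a, e, f}): φ is false.
  b (successors {b, d, e, f}): φ is false.
  c (successors {b, c, e, f}): φ is true.
  d (successors {c, d, e}): φ is true.
  e (successors {b, e}): φ is true.
  f (successors {c, e, f}): φ is true.
For instance, at e:
  At e: <>r & q is false, so ~(<>r & q) is true.
    At e: <>r is false, q is true, so <>r & q is false.
      At e: <>r requires r at some successor in {b, e}.
        At b: r is false.
        At e: r is false.
      So <>r is false at e.
Satisfying worlds: {c, d, e, f}

4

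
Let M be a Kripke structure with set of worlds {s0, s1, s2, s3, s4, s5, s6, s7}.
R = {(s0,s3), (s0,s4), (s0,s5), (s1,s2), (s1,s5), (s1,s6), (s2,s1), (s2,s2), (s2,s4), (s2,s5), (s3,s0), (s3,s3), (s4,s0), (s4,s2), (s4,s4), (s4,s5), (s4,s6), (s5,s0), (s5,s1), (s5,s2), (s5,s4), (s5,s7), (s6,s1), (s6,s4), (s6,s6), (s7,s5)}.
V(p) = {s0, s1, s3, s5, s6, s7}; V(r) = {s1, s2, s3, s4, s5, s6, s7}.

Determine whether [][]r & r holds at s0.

Recall that []ψ holds at a world iff ψ holds at every accessible world, and <>ψ holds iff ψ holds at some accessible world.
At s0: [][]r is false, r is false, so [][]r & r is false.
  At s0: [][]r requires []r at every successor {s3, s4, s5}.
    []r fails at s3, so [][]r is false at s0.
      At s3: []r requires r at every successor {s0, s3}.
        r fails at s0, so []r is false at s3.

No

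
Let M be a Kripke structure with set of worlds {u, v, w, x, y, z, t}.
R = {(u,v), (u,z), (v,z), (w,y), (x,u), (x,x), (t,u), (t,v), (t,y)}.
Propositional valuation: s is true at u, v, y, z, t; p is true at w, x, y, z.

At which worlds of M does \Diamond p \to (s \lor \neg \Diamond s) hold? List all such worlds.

Recall that \Diamond ψ holds at a world iff ψ holds at some accessible world.
Let φ = \Diamond p \to (s \lor \neg \Diamond s). Evaluate φ at each world:
  u (successors {v, z}): φ is true.
  v (successors {z}): φ is true.
  w (successors {y}): φ is false.
  x (successors {u, x}): φ is false.
  y (successors ∅): φ is true.
  z (successors ∅): φ is true.
  t (successors {u, v, y}): φ is true.
For instance, at v:
  At v: \Diamond p is true, s \lor \neg \Diamond s is true, so \Diamond p \to (s \lor \neg \Diamond s) is true.
    At v: \Diamond p requires p at some successor in {z}.
      p holds at z, so \Diamond p is true at v.
    At v: s is true, \neg \Diamond s is false, so s \lor \neg \Diamond s is true.
      At v: \Diamond s is true, so \neg \Diamond s is false.
Satisfying worlds: {u, v, y, z, t}

u, v, y, z, t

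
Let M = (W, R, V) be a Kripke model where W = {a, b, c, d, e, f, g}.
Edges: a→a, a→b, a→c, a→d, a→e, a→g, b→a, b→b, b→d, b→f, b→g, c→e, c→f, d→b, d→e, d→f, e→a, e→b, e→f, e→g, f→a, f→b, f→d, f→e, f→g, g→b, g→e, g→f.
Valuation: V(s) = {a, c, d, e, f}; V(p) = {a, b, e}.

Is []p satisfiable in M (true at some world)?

Recall that []ψ holds at a world iff ψ holds at every accessible world, and <>ψ holds iff ψ holds at some accessible world.
Let φ = []p. Evaluate φ at each world:
  a (successors {a, b, c, d, e, g}): φ is false.
  b (successors {a, b, d, f, g}): φ is false.
  c (successors {e, f}): φ is false.
  d (successors {b, e, f}): φ is false.
  e (successors {a, b, f, g}): φ is false.
  f (successors {a, b, d, e, g}): φ is false.
  g (successors {b, e, f}): φ is false.
For instance, at a:
  At a: []p requires p at every successor {a, b, c, d, e, g}.
    p fails at c, so []p is false at a.

No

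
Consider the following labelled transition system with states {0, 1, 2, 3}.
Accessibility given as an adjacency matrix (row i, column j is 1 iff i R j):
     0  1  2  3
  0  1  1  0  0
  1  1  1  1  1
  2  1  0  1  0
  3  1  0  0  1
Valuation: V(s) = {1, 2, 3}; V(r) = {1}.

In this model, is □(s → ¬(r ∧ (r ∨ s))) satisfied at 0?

At 0: □(s → ¬(r ∧ (r ∨ s))) requires s → ¬(r ∧ (r ∨ s)) at every successor {0, 1}.
  s → ¬(r ∧ (r ∨ s)) fails at 1, so □(s → ¬(r ∧ (r ∨ s))) is false at 0.

No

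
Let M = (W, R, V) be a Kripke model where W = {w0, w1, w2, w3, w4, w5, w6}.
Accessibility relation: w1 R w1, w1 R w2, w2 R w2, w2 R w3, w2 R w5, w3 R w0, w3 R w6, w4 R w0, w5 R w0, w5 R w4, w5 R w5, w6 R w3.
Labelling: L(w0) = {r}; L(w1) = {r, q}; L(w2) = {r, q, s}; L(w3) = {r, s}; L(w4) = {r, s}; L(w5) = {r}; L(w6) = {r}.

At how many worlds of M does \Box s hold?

2

Let φ = \Box s. Evaluate φ at each world:
  w0 (successors ∅): φ is true.
  w1 (successors {w1, w2}): φ is false.
  w2 (successors {w2, w3, w5}): φ is false.
  w3 (successors {w0, w6}): φ is false.
  w4 (successors {w0}): φ is false.
  w5 (successors {w0, w4, w5}): φ is false.
  w6 (successors {w3}): φ is true.
For instance, at w4:
  At w4: \Box s requires s at every successor {w0}.
    s fails at w0, so \Box s is false at w4.
Satisfying worlds: {w0, w6}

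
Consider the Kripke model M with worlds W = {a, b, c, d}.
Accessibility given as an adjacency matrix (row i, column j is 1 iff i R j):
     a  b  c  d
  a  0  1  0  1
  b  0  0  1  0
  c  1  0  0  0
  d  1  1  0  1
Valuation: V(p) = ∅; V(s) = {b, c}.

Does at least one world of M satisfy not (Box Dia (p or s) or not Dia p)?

Let φ = not (Box Dia (p or s) or not Dia p). Evaluate φ at each world:
  a (successors {b, d}): φ is false.
  b (successors {c}): φ is false.
  c (successors {a}): φ is false.
  d (successors {a, b, d}): φ is false.
For instance, at d:
  At d: Box Dia (p or s) or not Dia p is true, so not (Box Dia (p or s) or not Dia p) is false.
    At d: Box Dia (p or s) is true, not Dia p is true, so Box Dia (p or s) or not Dia p is true.
      At d: Box Dia (p or s) requires Dia (p or s) at every successor {a, b, d}.
        At a: Dia (p or s) is true.
        At b: Dia (p or s) is true.
        At d: Dia (p or s) is true.
      So Box Dia (p or s) is true at d.
      At d: Dia p is false, so not Dia p is true.

No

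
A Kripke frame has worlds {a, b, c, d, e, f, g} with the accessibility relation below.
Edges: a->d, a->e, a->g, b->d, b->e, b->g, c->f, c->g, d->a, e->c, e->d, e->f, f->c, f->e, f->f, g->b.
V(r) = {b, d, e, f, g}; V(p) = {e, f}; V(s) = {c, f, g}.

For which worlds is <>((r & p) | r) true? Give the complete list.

Recall that <>ψ holds at a world iff ψ holds at some accessible world.
Let φ = <>((r & p) | r). Evaluate φ at each world:
  a (successors {d, e, g}): φ is true.
  b (successors {d, e, g}): φ is true.
  c (successors {f, g}): φ is true.
  d (successors {a}): φ is false.
  e (successors {c, d, f}): φ is true.
  f (successors {c, e, f}): φ is true.
  g (successors {b}): φ is true.
For instance, at f:
  At f: <>((r & p) | r) requires (r & p) | r at some successor in {c, e, f}.
    (r & p) | r holds at e, so <>((r & p) | r) is true at f.
Satisfying worlds: {a, b, c, e, f, g}

a, b, c, e, f, g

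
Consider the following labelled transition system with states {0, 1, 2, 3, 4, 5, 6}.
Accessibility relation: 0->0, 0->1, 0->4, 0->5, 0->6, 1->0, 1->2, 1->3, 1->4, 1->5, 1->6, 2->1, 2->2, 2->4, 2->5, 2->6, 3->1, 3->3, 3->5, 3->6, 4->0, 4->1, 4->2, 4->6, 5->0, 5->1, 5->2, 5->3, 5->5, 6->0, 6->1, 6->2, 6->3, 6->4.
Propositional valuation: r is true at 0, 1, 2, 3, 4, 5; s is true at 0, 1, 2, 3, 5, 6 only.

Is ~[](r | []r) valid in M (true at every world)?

No

Let φ = ~[](r | []r). Evaluate φ at each world:
  0 (successors {0, 1, 4, 5, 6}): φ is false.
  1 (successors {0, 2, 3, 4, 5, 6}): φ is false.
  2 (successors {1, 2, 4, 5, 6}): φ is false.
  3 (successors {1, 3, 5, 6}): φ is false.
  4 (successors {0, 1, 2, 6}): φ is false.
  5 (successors {0, 1, 2, 3, 5}): φ is false.
  6 (successors {0, 1, 2, 3, 4}): φ is false.
Detail at 0 (counterexample):
  At 0: [](r | []r) is true, so ~[](r | []r) is false.
    At 0: [](r | []r) requires r | []r at every successor {0, 1, 4, 5, 6}.
      At 0: r | []r is true.
      At 1: r | []r is true.
      At 4: r | []r is true.
      At 5: r | []r is true.
      At 6: r | []r is true.
    So [](r | []r) is true at 0.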